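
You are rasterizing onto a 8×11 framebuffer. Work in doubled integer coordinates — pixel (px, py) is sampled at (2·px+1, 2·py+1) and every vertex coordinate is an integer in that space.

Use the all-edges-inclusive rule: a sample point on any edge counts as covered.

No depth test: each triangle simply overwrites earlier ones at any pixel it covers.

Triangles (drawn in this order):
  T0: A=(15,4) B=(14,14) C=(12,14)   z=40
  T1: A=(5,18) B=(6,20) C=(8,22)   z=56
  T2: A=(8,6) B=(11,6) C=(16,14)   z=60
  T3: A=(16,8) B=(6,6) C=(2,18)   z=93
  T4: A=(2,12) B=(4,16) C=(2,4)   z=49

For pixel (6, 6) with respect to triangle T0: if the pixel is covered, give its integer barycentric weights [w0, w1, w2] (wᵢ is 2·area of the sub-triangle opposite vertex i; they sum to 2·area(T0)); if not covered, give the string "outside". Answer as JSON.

T0:
  2·area = 20
  edge (15, 4)→(14, 14): d=(-1,10) inclusive
  edge (14, 14)→(12, 14): d=(-2,0) inclusive
  edge (12, 14)→(15, 4): d=(3,-10) inclusive
    (6,5)@(13, 11): e=[13,6,1] → X
    (7,5)@(15, 11): e=[-7,6,21] → .
    (6,6)@(13, 13): e=[11,2,7] → X
    (7,6)@(15, 13): e=[-9,2,27] → .
    (6,7)@(13, 15): e=[9,-2,13] → .
  covered (2 px):
    . . . . . . . .
    . . . . . . . .
    . . . . . . . .
    . . . . . . . .
    . . . . . . . .
    . . . . . . X .
    . . . . . . X .
    . . . . . . . .
    . . . . . . . .
    . . . . . . . .
    . . . . . . . .
T1:
  2·area = 2  (B↔C swapped to make it positive)
  edge (5, 18)→(8, 22): d=(3,4) inclusive
  edge (8, 22)→(6, 20): d=(-2,-2) inclusive
  edge (6, 20)→(5, 18): d=(-1,-2) inclusive
    (0,7)@(1, 15): e=[7,0,-5] → .  [on edge]
    (1,8)@(3, 17): e=[5,0,-3] → .  [on edge]
    (2,9)@(5, 19): e=[3,0,-1] → .  [on edge]
    (3,10)@(7, 21): e=[1,0,1] → X  [on edge]
    (4,10)@(9, 21): e=[-7,4,5] → .
  covered (1 px):
    . . . . . . . .
    . . . . . . . .
    . . . . . . . .
    . . . . . . . .
    . . . . . . . .
    . . . . . . . .
    . . . . . . . .
    . . . . . . . .
    . . . . . . . .
    . . . . . . . .
    . . . X . . . .
T2:
  2·area = 24
  edge (8, 6)→(11, 6): d=(3,0) inclusive
  edge (11, 6)→(16, 14): d=(5,8) inclusive
  edge (16, 14)→(8, 6): d=(-8,-8) inclusive
    (1,0)@(3, 1): e=[-15,39,0] → .  [on edge]
    (2,1)@(5, 3): e=[-9,33,0] → .  [on edge]
    (3,2)@(7, 5): e=[-3,27,0] → .  [on edge]
    (4,3)@(9, 7): e=[3,21,0] → X  [on edge]
    (5,3)@(11, 7): e=[3,5,16] → X
    (6,3)@(13, 7): e=[3,-11,32] → .
    (4,4)@(9, 9): e=[9,31,-16] → .
    (5,4)@(11, 9): e=[9,15,0] → X  [on edge]
    (6,4)@(13, 9): e=[9,-1,16] → .
    (5,5)@(11, 11): e=[15,25,-16] → .
    (6,5)@(13, 11): e=[15,9,0] → X  [on edge]
    (7,5)@(15, 11): e=[15,-7,16] → .
    (7,6)@(15, 13): e=[21,3,0] → X  [on edge]
  covered (5 px):
    . . . . . . . .
    . . . . . . . .
    . . . . . . . .
    . . . . X X . .
    . . . . . X . .
    . . . . . . X .
    . . . . . . . X
    . . . . . . . .
    . . . . . . . .
    . . . . . . . .
    . . . . . . . .
T3:
  2·area = 128  (B↔C swapped to make it positive)
  edge (16, 8)→(2, 18): d=(-14,10) inclusive
  edge (2, 18)→(6, 6): d=(4,-12) inclusive
  edge (6, 6)→(16, 8): d=(10,2) inclusive
    (3,1)@(7, 3): e=[160,0,-32] → .  [on edge]
    (0,2)@(1, 5): e=[192,-64,0] → .  [on edge]
    (3,3)@(7, 7): e=[104,16,8] → X
    (4,3)@(9, 7): e=[84,40,4] → X
    (5,3)@(11, 7): e=[64,64,0] → X  [on edge]
    (6,3)@(13, 7): e=[44,88,-4] → .
    (2,4)@(5, 9): e=[96,0,32] → X  [on edge]
    (6,4)@(13, 9): e=[16,96,16] → X
    (7,4)@(15, 9): e=[-4,120,12] → .
    (2,5)@(5, 11): e=[68,8,52] → X
    (6,5)@(13, 11): e=[-12,104,36] → .
    (2,6)@(5, 13): e=[40,16,72] → X
    (4,6)@(9, 13): e=[0,64,64] → X  [on edge]
    (1,7)@(3, 15): e=[32,0,96] → X  [on edge]
    (0,10)@(1, 21): e=[-32,0,160] → .  [on edge]
  covered (18 px):
    . . . . . . . .
    . . . . . . . .
    . . . . . . . .
    . . . X X X . .
    . . X X X X X .
    . . X X X X . .
    . . X X X . . .
    . X X . . . . .
    . X . . . . . .
    . . . . . . . .
    . . . . . . . .
T4:
  2·area = 16  (B↔C swapped to make it positive)
  edge (2, 12)→(2, 4): d=(0,-8) inclusive
  edge (2, 4)→(4, 16): d=(2,12) inclusive
  edge (4, 16)→(2, 12): d=(-2,-4) inclusive
    (1,5)@(3, 11): e=[8,2,6] → X
    (2,5)@(5, 11): e=[24,-22,14] → .
    (1,6)@(3, 13): e=[8,6,2] → X
    (2,6)@(5, 13): e=[24,-18,10] → .
    (1,7)@(3, 15): e=[8,10,-2] → .
  covered (2 px):
    . . . . . . . .
    . . . . . . . .
    . . . . . . . .
    . . . . . . . .
    . . . . . . . .
    . X . . . . . .
    . X . . . . . .
    . . . . . . . .
    . . . . . . . .
    . . . . . . . .
    . . . . . . . .

Result: [2,7,11]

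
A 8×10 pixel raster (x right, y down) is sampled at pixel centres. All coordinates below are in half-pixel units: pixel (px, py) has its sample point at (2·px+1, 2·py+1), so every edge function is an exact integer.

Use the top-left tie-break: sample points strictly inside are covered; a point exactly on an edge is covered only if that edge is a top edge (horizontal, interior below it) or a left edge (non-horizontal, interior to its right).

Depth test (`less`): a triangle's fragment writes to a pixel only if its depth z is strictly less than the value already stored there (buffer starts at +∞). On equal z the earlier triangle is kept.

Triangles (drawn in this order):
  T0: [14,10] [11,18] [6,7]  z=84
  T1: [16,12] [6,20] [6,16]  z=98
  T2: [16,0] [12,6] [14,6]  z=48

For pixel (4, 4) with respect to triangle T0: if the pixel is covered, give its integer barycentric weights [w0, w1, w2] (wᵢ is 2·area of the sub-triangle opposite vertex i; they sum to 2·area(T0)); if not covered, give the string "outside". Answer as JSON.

T0:
  2·area = 73
  edge (14, 10)→(11, 18): d=(-3,8) right/bottom  bias=-1
  edge (11, 18)→(6, 7): d=(-5,-11) top-left  bias=+0
  edge (6, 7)→(14, 10): d=(8,3) right/bottom  bias=-1
    (3,4)@(7, 9): e=[59,1,13] → X
    (4,4)@(9, 9): e=[43,23,7] → X
    (5,4)@(11, 9): e=[27,45,1] → X
    (6,4)@(13, 9): e=[11,67,-5] → .
    (3,5)@(7, 11): e=[53,-9,29] → .
    (4,5)@(9, 11): e=[37,13,23] → X
    (6,5)@(13, 11): e=[5,57,11] → X
    (7,5)@(15, 11): e=[-11,79,5] → .
    (4,6)@(9, 13): e=[31,3,39] → X
    (6,6)@(13, 13): e=[-1,47,27] → .
    (4,7)@(9, 15): e=[25,-7,55] → .
    (5,7)@(11, 15): e=[9,15,49] → X
  covered (10 px):
    . . . . . . . .
    . . . . . . . .
    . . . . . . . .
    . . . . . . . .
    . . . X X X . .
    . . . . X X X .
    . . . . X X . .
    . . . . . X . .
    . . . . . X . .
    . . . . . . . .
T1:
  2·area = 40
  edge (16, 12)→(6, 20): d=(-10,8) right/bottom  bias=-1
  edge (6, 20)→(6, 16): d=(0,-4) top-left  bias=+0
  edge (6, 16)→(16, 12): d=(10,-4) top-left  bias=+0
    (4,7)@(9, 15): e=[26,12,2] → X
    (5,7)@(11, 15): e=[10,20,10] → X
    (6,7)@(13, 15): e=[-6,28,18] → .
    (3,8)@(7, 17): e=[22,4,14] → X
    (5,8)@(11, 17): e=[-10,20,30] → .
    (3,9)@(7, 19): e=[2,4,34] → X
    (4,9)@(9, 19): e=[-14,12,42] → .
  covered (5 px):
    . . . . . . . .
    . . . . . . . .
    . . . . . . . .
    . . . . . . . .
    . . . . . . . .
    . . . . . . . .
    . . . . . . . .
    . . . . X X . .
    . . . X X . . .
    . . . X . . . .
T2:
  2·area = 12  (B↔C swapped to make it positive)
  edge (16, 0)→(14, 6): d=(-2,6) right/bottom  bias=-1
  edge (14, 6)→(12, 6): d=(-2,0) right/bottom  bias=-1
  edge (12, 6)→(16, 0): d=(4,-6) top-left  bias=+0
    (7,1)@(15, 3): e=[0,6,6] → .  [on edge]
    (6,2)@(13, 5): e=[8,2,2] → X
    (7,2)@(15, 5): e=[-4,2,14] → .
    (6,3)@(13, 7): e=[4,-2,10] → .
    (6,4)@(13, 9): e=[0,-6,18] → .  [on edge]
    (5,7)@(11, 15): e=[0,-18,30] → .  [on edge]
  covered (1 px):
    . . . . . . . .
    . . . . . . . .
    . . . . . . X .
    . . . . . . . .
    . . . . . . . .
    . . . . . . . .
    . . . . . . . .
    . . . . . . . .
    . . . . . . . .
    . . . . . . . .

Answer: [23,7,43]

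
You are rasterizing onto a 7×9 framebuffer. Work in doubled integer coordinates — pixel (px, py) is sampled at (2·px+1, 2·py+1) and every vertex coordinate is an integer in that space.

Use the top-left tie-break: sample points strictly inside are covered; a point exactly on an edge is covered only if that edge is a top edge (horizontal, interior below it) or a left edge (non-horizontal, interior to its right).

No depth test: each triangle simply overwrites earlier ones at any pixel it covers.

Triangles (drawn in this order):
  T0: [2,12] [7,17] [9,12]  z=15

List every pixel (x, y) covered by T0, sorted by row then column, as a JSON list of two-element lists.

T0:
  2·area = 35  (B↔C swapped to make it positive)
  edge (2, 12)→(9, 12): d=(7,0) top-left  bias=+0
  edge (9, 12)→(7, 17): d=(-2,5) right/bottom  bias=-1
  edge (7, 17)→(2, 12): d=(-5,-5) top-left  bias=+0
    (5,3)@(11, 7): e=[-35,0,70] → .  [on edge]
    (0,5)@(1, 11): e=[-7,42,0] → .  [on edge]
    (1,6)@(3, 13): e=[7,28,0] → X  [on edge]
    (2,6)@(5, 13): e=[7,18,10] → X
    (3,6)@(7, 13): e=[7,8,20] → X
    (4,6)@(9, 13): e=[7,-2,30] → .
    (1,7)@(3, 15): e=[21,24,-10] → .
    (2,7)@(5, 15): e=[21,14,0] → X  [on edge]
    (4,7)@(9, 15): e=[21,-6,20] → .
    (2,8)@(5, 17): e=[35,10,-10] → .
    (3,8)@(7, 17): e=[35,0,0] → .  [on edge]
  covered (5 px):
    . . . . . . .
    . . . . . . .
    . . . . . . .
    . . . . . . .
    . . . . . . .
    . . . . . . .
    . X X X . . .
    . . X X . . .
    . . . . . . .

Result: [[1,6],[2,6],[3,6],[2,7],[3,7]]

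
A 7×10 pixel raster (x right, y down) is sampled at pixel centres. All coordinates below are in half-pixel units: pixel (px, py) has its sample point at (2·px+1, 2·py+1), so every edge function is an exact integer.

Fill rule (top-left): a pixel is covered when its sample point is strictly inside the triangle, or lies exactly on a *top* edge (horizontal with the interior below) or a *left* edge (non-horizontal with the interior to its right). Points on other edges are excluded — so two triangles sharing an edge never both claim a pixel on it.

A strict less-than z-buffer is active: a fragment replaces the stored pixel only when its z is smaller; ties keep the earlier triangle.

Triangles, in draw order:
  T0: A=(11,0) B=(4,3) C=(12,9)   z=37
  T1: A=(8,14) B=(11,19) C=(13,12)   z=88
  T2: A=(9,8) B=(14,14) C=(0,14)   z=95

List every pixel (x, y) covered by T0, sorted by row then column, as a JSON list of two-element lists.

T0:
  2·area = 66  (B↔C swapped to make it positive)
  edge (11, 0)→(12, 9): d=(1,9) right/bottom  bias=-1
  edge (12, 9)→(4, 3): d=(-8,-6) top-left  bias=+0
  edge (4, 3)→(11, 0): d=(7,-3) top-left  bias=+0
    (4,0)@(9, 1): e=[19,46,1] → #
    (5,0)@(11, 1): e=[1,58,7] → #
    (6,0)@(13, 1): e=[-17,70,13] → ·
    (2,1)@(5, 3): e=[57,6,3] → #
    (3,1)@(7, 3): e=[39,18,9] → #
    (6,1)@(13, 3): e=[-15,54,27] → ·
    (2,2)@(5, 5): e=[59,-10,17] → ·
    (3,2)@(7, 5): e=[41,2,23] → #
    (6,2)@(13, 5): e=[-13,38,41] → ·
    (3,3)@(7, 7): e=[43,-14,37] → ·
    (4,3)@(9, 7): e=[25,-2,43] → ·
    (5,3)@(11, 7): e=[7,10,49] → #
  covered (10 px):
    · · · · # # ·
    · · # # # # ·
    · · · # # # ·
    · · · · · # ·
    · · · · · · ·
    · · · · · · ·
    · · · · · · ·
    · · · · · · ·
    · · · · · · ·
    · · · · · · ·
T1:
  2·area = 31  (B↔C swapped to make it positive)
  edge (8, 14)→(13, 12): d=(5,-2) top-left  bias=+0
  edge (13, 12)→(11, 19): d=(-2,7) right/bottom  bias=-1
  edge (11, 19)→(8, 14): d=(-3,-5) top-left  bias=+0
    (2,4)@(5, 9): e=[-31,62,0] → ·  [on edge]
    (5,6)@(11, 13): e=[1,12,18] → #
    (6,6)@(13, 13): e=[5,-2,28] → ·
    (4,7)@(9, 15): e=[7,22,2] → #
    (6,7)@(13, 15): e=[15,-6,22] → ·
    (4,8)@(9, 17): e=[17,18,-4] → ·
    (5,8)@(11, 17): e=[21,4,6] → #
    (6,8)@(13, 17): e=[25,-10,16] → ·
    (5,9)@(11, 19): e=[31,0,0] → ·  [on edge]
  covered (4 px):
    · · · · · · ·
    · · · · · · ·
    · · · · · · ·
    · · · · · · ·
    · · · · · · ·
    · · · · · · ·
    · · · · · # ·
    · · · · # # ·
    · · · · · # ·
    · · · · · · ·
T2:
  2·area = 84
  edge (9, 8)→(14, 14): d=(5,6) right/bottom  bias=-1
  edge (14, 14)→(0, 14): d=(-14,0) right/bottom  bias=-1
  edge (0, 14)→(9, 8): d=(9,-6) top-left  bias=+0
    (4,4)@(9, 9): e=[5,70,9] → #
    (5,4)@(11, 9): e=[-7,70,21] → ·
    (2,5)@(5, 11): e=[39,42,3] → #
    (3,5)@(7, 11): e=[27,42,15] → #
    (5,5)@(11, 11): e=[3,42,39] → #
    (6,5)@(13, 11): e=[-9,42,51] → ·
    (1,6)@(3, 13): e=[61,14,9] → #
    (6,6)@(13, 13): e=[1,14,69] → #
    (1,7)@(3, 15): e=[71,-14,27] → ·
    (2,7)@(5, 15): e=[59,-14,39] → ·
    (3,7)@(7, 15): e=[47,-14,51] → ·
    (4,7)@(9, 15): e=[35,-14,63] → ·
  covered (11 px):
    · · · · · · ·
    · · · · · · ·
    · · · · · · ·
    · · · · · · ·
    · · · · # · ·
    · · # # # # ·
    · # # # # # #
    · · · · · · ·
    · · · · · · ·
    · · · · · · ·

Final: [[4,0],[5,0],[2,1],[3,1],[4,1],[5,1],[3,2],[4,2],[5,2],[5,3]]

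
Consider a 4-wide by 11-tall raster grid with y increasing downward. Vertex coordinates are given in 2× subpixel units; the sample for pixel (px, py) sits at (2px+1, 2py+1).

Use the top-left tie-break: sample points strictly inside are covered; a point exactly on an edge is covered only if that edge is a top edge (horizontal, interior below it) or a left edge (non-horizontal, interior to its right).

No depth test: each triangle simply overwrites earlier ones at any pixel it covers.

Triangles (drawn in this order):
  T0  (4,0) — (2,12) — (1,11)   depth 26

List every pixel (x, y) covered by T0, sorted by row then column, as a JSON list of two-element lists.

T0:
  2·area = 14
  edge (4, 0)→(2, 12): d=(-2,12) right/bottom  bias=-1
  edge (2, 12)→(1, 11): d=(-1,-1) top-left  bias=+0
  edge (1, 11)→(4, 0): d=(3,-11) top-left  bias=+0
    (1,2)@(3, 5): e=[2,8,4] → #
    (2,2)@(5, 5): e=[-22,10,26] → ·
    (1,3)@(3, 7): e=[-2,6,10] → ·
    (0,5)@(1, 11): e=[14,0,0] → #  [on edge]
    (1,5)@(3, 11): e=[-10,2,22] → ·
    (0,6)@(1, 13): e=[10,-2,6] → ·
    (1,6)@(3, 13): e=[-14,0,28] → ·  [on edge]
    (2,7)@(5, 15): e=[-42,0,56] → ·  [on edge]
    (3,8)@(7, 17): e=[-70,0,84] → ·  [on edge]
  covered (2 px):
    · · · ·
    · · · ·
    · # · ·
    · · · ·
    · · · ·
    # · · ·
    · · · ·
    · · · ·
    · · · ·
    · · · ·
    · · · ·

Result: [[1,2],[0,5]]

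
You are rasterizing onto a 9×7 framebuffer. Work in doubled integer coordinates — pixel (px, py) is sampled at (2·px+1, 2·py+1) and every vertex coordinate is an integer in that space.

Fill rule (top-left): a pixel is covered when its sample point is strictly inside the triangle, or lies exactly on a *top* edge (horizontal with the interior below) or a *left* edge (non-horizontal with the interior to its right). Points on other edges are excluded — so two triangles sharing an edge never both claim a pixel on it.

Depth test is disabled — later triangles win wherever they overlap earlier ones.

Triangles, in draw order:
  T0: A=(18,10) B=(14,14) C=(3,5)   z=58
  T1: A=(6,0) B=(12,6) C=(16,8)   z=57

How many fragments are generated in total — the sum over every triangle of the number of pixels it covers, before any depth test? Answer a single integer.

T0:
  2·area = 80
  edge (18, 10)→(14, 14): d=(-4,4) right/bottom  bias=-1
  edge (14, 14)→(3, 5): d=(-11,-9) top-left  bias=+0
  edge (3, 5)→(18, 10): d=(15,5) right/bottom  bias=-1
    (1,2)@(3, 5): e=[80,0,0] → ·  [on edge]
    (3,3)@(7, 7): e=[56,14,10] → #
    (4,3)@(9, 7): e=[48,32,0] → ·  [on edge]
    (3,4)@(7, 9): e=[48,-8,40] → ·
    (4,4)@(9, 9): e=[40,10,30] → #
    (5,4)@(11, 9): e=[32,28,20] → #
    (6,4)@(13, 9): e=[24,46,10] → #
    (7,4)@(15, 9): e=[16,64,0] → ·  [on edge]
    (4,5)@(9, 11): e=[32,-12,60] → ·
    (5,5)@(11, 11): e=[24,6,50] → #
    (7,5)@(15, 11): e=[8,42,30] → #
    (8,5)@(17, 11): e=[0,60,20] → ·  [on edge]
    (7,6)@(15, 13): e=[0,20,60] → ·  [on edge]
  covered (8 px):
    · · · · · · · · ·
    · · · · · · · · ·
    · · · · · · · · ·
    · · · # · · · · ·
    · · · · # # # · ·
    · · · · · # # # ·
    · · · · · · # · ·
T1:
  2·area = 12  (B↔C swapped to make it positive)
  edge (6, 0)→(16, 8): d=(10,8) right/bottom  bias=-1
  edge (16, 8)→(12, 6): d=(-4,-2) top-left  bias=+0
  edge (12, 6)→(6, 0): d=(-6,-6) top-left  bias=+0
    (3,0)@(7, 1): e=[2,10,0] → #  [on edge]
    (4,0)@(9, 1): e=[-14,14,12] → ·
    (3,1)@(7, 3): e=[22,2,-12] → ·
    (4,1)@(9, 3): e=[6,6,0] → #  [on edge]
    (5,1)@(11, 3): e=[-10,10,12] → ·
    (4,2)@(9, 5): e=[26,-2,-12] → ·
    (5,2)@(11, 5): e=[10,2,0] → #  [on edge]
    (6,2)@(13, 5): e=[-6,6,12] → ·
    (5,3)@(11, 7): e=[30,-6,-12] → ·
    (6,3)@(13, 7): e=[14,-2,0] → ·  [on edge]
    (7,4)@(15, 9): e=[18,-6,0] → ·  [on edge]
    (8,5)@(17, 11): e=[22,-10,0] → ·  [on edge]
  covered (3 px):
    · · · # · · · · ·
    · · · · # · · · ·
    · · · · · # · · ·
    · · · · · · · · ·
    · · · · · · · · ·
    · · · · · · · · ·
    · · · · · · · · ·

Answer: 11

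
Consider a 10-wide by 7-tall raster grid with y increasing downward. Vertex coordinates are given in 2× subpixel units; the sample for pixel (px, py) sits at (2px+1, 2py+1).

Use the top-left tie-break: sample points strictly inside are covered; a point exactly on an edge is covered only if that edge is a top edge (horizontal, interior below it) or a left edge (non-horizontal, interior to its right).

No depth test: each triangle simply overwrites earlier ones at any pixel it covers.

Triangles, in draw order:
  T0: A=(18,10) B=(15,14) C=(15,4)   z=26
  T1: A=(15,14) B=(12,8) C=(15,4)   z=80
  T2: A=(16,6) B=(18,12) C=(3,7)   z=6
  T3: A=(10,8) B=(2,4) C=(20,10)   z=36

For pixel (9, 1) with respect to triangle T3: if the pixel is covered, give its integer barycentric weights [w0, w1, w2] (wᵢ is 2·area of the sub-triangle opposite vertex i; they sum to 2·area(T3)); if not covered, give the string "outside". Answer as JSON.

T0:
  2·area = 30
  edge (18, 10)→(15, 14): d=(-3,4) right/bottom  bias=-1
  edge (15, 14)→(15, 4): d=(0,-10) top-left  bias=+0
  edge (15, 4)→(18, 10): d=(3,6) right/bottom  bias=-1
    (7,0)@(15, 1): e=[39,0,-9] → .  [on edge]
    (7,1)@(15, 3): e=[33,0,-3] → .  [on edge]
    (7,2)@(15, 5): e=[27,0,3] → X  [on edge]
    (8,2)@(17, 5): e=[19,20,-9] → .
    (7,3)@(15, 7): e=[21,0,9] → X  [on edge]
    (8,3)@(17, 7): e=[13,20,-3] → .
    (7,4)@(15, 9): e=[15,0,15] → X  [on edge]
    (8,4)@(17, 9): e=[7,20,3] → X
    (9,4)@(19, 9): e=[-1,40,-9] → .
    (7,5)@(15, 11): e=[9,0,21] → X  [on edge]
    (9,5)@(19, 11): e=[-7,40,-3] → .
    (7,6)@(15, 13): e=[3,0,27] → X  [on edge]
  covered (7 px):
    . . . . . . . . . .
    . . . . . . . . . .
    . . . . . . . X . .
    . . . . . . . X . .
    . . . . . . . X X .
    . . . . . . . X X .
    . . . . . . . X . .
T1:
  2·area = 30
  edge (15, 14)→(12, 8): d=(-3,-6) top-left  bias=+0
  edge (12, 8)→(15, 4): d=(3,-4) top-left  bias=+0
  edge (15, 4)→(15, 14): d=(0,10) right/bottom  bias=-1
    (7,0)@(15, 1): e=[39,-9,0] → .  [on edge]
    (7,1)@(15, 3): e=[33,-3,0] → .  [on edge]
    (7,2)@(15, 5): e=[27,3,0] → .  [on edge]
    (6,3)@(13, 7): e=[9,1,20] → X
    (7,3)@(15, 7): e=[21,9,0] → .  [on edge]
    (6,4)@(13, 9): e=[3,7,20] → X
    (7,4)@(15, 9): e=[15,15,0] → .  [on edge]
    (6,5)@(13, 11): e=[-3,13,20] → .
    (7,5)@(15, 11): e=[9,21,0] → .  [on edge]
    (7,6)@(15, 13): e=[3,27,0] → .  [on edge]
  covered (2 px):
    . . . . . . . . . .
    . . . . . . . . . .
    . . . . . . . . . .
    . . . . . . X . . .
    . . . . . . X . . .
    . . . . . . . . . .
    . . . . . . . . . .
T2:
  2·area = 80
  edge (16, 6)→(18, 12): d=(2,6) right/bottom  bias=-1
  edge (18, 12)→(3, 7): d=(-15,-5) top-left  bias=+0
  edge (3, 7)→(16, 6): d=(13,-1) top-left  bias=+0
    (7,1)@(15, 3): e=[0,120,-40] → .  [on edge]
    (1,3)@(3, 7): e=[80,0,0] → X  [on edge]
    (2,3)@(5, 7): e=[68,10,2] → X
    (3,3)@(7, 7): e=[56,20,4] → X
    (4,3)@(9, 7): e=[44,30,6] → X
    (5,3)@(11, 7): e=[32,40,8] → X
    (6,3)@(13, 7): e=[20,50,10] → X
    (7,3)@(15, 7): e=[8,60,12] → X
    (8,3)@(17, 7): e=[-4,70,14] → .
    (1,4)@(3, 9): e=[84,-30,26] → .
    (2,4)@(5, 9): e=[72,-20,28] → .
    (3,4)@(7, 9): e=[60,-10,30] → .
    (4,4)@(9, 9): e=[48,0,32] → X  [on edge]
    (8,4)@(17, 9): e=[0,40,40] → .  [on edge]
    (7,5)@(15, 11): e=[16,0,64] → X  [on edge]
  covered (13 px):
    . . . . . . . . . .
    . . . . . . . . . .
    . . . . . . . . . .
    . X X X X X X X . .
    . . . . X X X X . .
    . . . . . . . X X .
    . . . . . . . . . .
T3:
  2·area = 24
  edge (10, 8)→(2, 4): d=(-8,-4) top-left  bias=+0
  edge (2, 4)→(20, 10): d=(18,6) right/bottom  bias=-1
  edge (20, 10)→(10, 8): d=(-10,-2) top-left  bias=+0
    (2,2)@(5, 5): e=[4,0,20] → .  [on edge]
    (2,3)@(5, 7): e=[-12,36,0] → .  [on edge]
    (4,3)@(9, 7): e=[4,12,8] → X
    (5,3)@(11, 7): e=[12,0,12] → .  [on edge]
    (4,4)@(9, 9): e=[-12,48,-12] → .
    (7,4)@(15, 9): e=[12,12,0] → X  [on edge]
    (8,4)@(17, 9): e=[20,0,4] → .  [on edge]
    (7,5)@(15, 11): e=[-4,48,-20] → .
  covered (2 px):
    . . . . . . . . . .
    . . . . . . . . . .
    . . . . . . . . . .
    . . . . X . . . . .
    . . . . . . . X . .
    . . . . . . . . . .
    . . . . . . . . . .

Answer: "outside"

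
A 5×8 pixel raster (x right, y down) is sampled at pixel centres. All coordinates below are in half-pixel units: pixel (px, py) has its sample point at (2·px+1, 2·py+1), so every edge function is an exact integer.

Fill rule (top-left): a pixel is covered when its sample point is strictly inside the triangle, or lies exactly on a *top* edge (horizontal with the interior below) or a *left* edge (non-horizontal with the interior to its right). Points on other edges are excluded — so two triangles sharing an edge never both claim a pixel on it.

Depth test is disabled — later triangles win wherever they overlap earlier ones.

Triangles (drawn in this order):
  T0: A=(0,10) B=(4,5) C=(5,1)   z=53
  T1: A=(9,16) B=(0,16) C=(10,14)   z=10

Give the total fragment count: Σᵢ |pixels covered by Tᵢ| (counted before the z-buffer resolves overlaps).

T0:
  2·area = 11  (B↔C swapped to make it positive)
  edge (0, 10)→(5, 1): d=(5,-9) top-left  bias=+0
  edge (5, 1)→(4, 5): d=(-1,4) right/bottom  bias=-1
  edge (4, 5)→(0, 10): d=(-4,5) right/bottom  bias=-1
    (2,0)@(5, 1): e=[0,0,11] → .  [on edge]
    (1,2)@(3, 5): e=[2,4,5] → X
    (2,2)@(5, 5): e=[20,-4,-5] → .
    (1,3)@(3, 7): e=[12,2,-3] → .
    (1,4)@(3, 9): e=[22,0,-11] → .  [on edge]
  covered (1 px):
    . . . . .
    . . . . .
    . X . . .
    . . . . .
    . . . . .
    . . . . .
    . . . . .
    . . . . .
T1:
  2·area = 18
  edge (9, 16)→(0, 16): d=(-9,0) right/bottom  bias=-1
  edge (0, 16)→(10, 14): d=(10,-2) top-left  bias=+0
  edge (10, 14)→(9, 16): d=(-1,2) right/bottom  bias=-1
    (2,7)@(5, 15): e=[9,0,9] → X  [on edge]
    (3,7)@(7, 15): e=[9,4,5] → X
    (4,7)@(9, 15): e=[9,8,1] → X
  covered (3 px):
    . . . . .
    . . . . .
    . . . . .
    . . . . .
    . . . . .
    . . . . .
    . . . . .
    . . X X X

Final: 4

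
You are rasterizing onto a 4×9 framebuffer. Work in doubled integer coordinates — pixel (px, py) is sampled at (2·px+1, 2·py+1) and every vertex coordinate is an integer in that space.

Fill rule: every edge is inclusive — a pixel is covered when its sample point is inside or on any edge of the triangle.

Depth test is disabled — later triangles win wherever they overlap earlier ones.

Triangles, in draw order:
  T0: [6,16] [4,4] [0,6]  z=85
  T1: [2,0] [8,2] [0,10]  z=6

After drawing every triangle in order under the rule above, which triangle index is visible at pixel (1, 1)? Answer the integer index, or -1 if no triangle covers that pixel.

T0:
  2·area = 52  (B↔C swapped to make it positive)
  edge (6, 16)→(0, 6): d=(-6,-10) inclusive
  edge (0, 6)→(4, 4): d=(4,-2) inclusive
  edge (4, 4)→(6, 16): d=(2,12) inclusive
    (1,2)@(3, 5): e=[36,2,14] → #
    (2,2)@(5, 5): e=[56,6,-10] → ·
    (0,3)@(1, 7): e=[4,6,42] → #
    (2,3)@(5, 7): e=[44,14,-6] → ·
    (0,4)@(1, 9): e=[-8,14,46] → ·
    (1,4)@(3, 9): e=[12,18,22] → #
    (2,4)@(5, 9): e=[32,22,-2] → ·
    (1,5)@(3, 11): e=[0,26,26] → #  [on edge]
    (2,5)@(5, 11): e=[20,30,2] → #
    (3,5)@(7, 11): e=[40,34,-22] → ·
    (1,6)@(3, 13): e=[-12,34,30] → ·
    (2,6)@(5, 13): e=[8,38,6] → #
  covered (7 px):
    · · · ·
    · · · ·
    · # · ·
    # # · ·
    · # · ·
    · # # ·
    · · # ·
    · · · ·
    · · · ·
T1:
  2·area = 64
  edge (2, 0)→(8, 2): d=(6,2) inclusive
  edge (8, 2)→(0, 10): d=(-8,8) inclusive
  edge (0, 10)→(2, 0): d=(2,-10) inclusive
    (1,0)@(3, 1): e=[4,48,12] → #
    (2,0)@(5, 1): e=[0,32,32] → #  [on edge]
    (3,0)@(7, 1): e=[-4,16,52] → ·
    (1,1)@(3, 3): e=[16,32,16] → #
    (3,1)@(7, 3): e=[8,0,56] → #  [on edge]
    (0,2)@(1, 5): e=[32,32,0] → #  [on edge]
    (2,2)@(5, 5): e=[24,0,40] → #  [on edge]
    (3,2)@(7, 5): e=[20,-16,60] → ·
    (0,3)@(1, 7): e=[44,16,4] → #
    (1,3)@(3, 7): e=[40,0,24] → #  [on edge]
    (2,3)@(5, 7): e=[36,-16,44] → ·
    (0,4)@(1, 9): e=[56,0,8] → #  [on edge]
  covered (11 px):
    · # # ·
    · # # #
    # # # ·
    # # · ·
    # · · ·
    · · · ·
    · · · ·
    · · · ·
    · · · ·

Z-buffer (winner per pixel, '.' = empty):
  . 1 1 .
  . 1 1 1
  1 1 1 .
  1 1 . .
  1 0 . .
  . 0 0 .
  . . 0 .
  . . . .
  . . . .

Result: 1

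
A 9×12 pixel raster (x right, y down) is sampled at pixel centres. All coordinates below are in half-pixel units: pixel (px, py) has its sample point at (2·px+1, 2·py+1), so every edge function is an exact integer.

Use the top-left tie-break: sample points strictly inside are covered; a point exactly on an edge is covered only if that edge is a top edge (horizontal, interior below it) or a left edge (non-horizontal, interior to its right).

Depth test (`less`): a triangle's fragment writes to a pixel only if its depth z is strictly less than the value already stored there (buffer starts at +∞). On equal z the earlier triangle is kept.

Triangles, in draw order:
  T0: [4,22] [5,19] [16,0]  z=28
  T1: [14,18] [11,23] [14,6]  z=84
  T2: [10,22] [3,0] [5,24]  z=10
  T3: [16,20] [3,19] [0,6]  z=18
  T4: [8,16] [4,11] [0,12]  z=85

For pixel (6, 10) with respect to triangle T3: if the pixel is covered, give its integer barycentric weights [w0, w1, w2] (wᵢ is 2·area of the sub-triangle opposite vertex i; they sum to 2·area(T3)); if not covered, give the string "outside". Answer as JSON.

T0:
  2·area = 14
  edge (4, 22)→(5, 19): d=(1,-3) top-left  bias=+0
  edge (5, 19)→(16, 0): d=(11,-19) top-left  bias=+0
  edge (16, 0)→(4, 22): d=(-12,22) right/bottom  bias=-1
    (5,0)@(11, 1): e=[0,-84,98] → .  [on edge]
    (4,3)@(9, 7): e=[0,-56,70] → .  [on edge]
    (5,4)@(11, 9): e=[8,4,2] → X
    (6,4)@(13, 9): e=[14,42,-42] → .
    (5,5)@(11, 11): e=[10,26,-22] → .
    (3,6)@(7, 13): e=[0,-28,42] → .  [on edge]
    (2,9)@(5, 19): e=[0,0,14] → X  [on edge]
    (3,9)@(7, 19): e=[6,38,-30] → .
    (2,10)@(5, 21): e=[2,22,-10] → .
  covered (2 px):
    . . . . . . . . .
    . . . . . . . . .
    . . . . . . . . .
    . . . . . . . . .
    . . . . . X . . .
    . . . . . . . . .
    . . . . . . . . .
    . . . . . . . . .
    . . . . . . . . .
    . . X . . . . . .
    . . . . . . . . .
    . . . . . . . . .
T1:
  2·area = 36
  edge (14, 18)→(11, 23): d=(-3,5) right/bottom  bias=-1
  edge (11, 23)→(14, 6): d=(3,-17) top-left  bias=+0
  edge (14, 6)→(14, 18): d=(0,12) right/bottom  bias=-1
    (6,6)@(13, 13): e=[20,4,12] → X
    (7,6)@(15, 13): e=[10,38,-12] → .
    (8,6)@(17, 13): e=[0,72,-36] → .  [on edge]
    (6,7)@(13, 15): e=[14,10,12] → X
    (7,7)@(15, 15): e=[4,44,-12] → .
    (6,8)@(13, 17): e=[8,16,12] → X
    (7,8)@(15, 17): e=[-2,50,-12] → .
    (6,9)@(13, 19): e=[2,22,12] → X
    (7,9)@(15, 19): e=[-8,56,-12] → .
    (6,10)@(13, 21): e=[-4,28,12] → .
    (5,11)@(11, 23): e=[0,0,36] → .  [on edge]
  covered (4 px):
    . . . . . . . . .
    . . . . . . . . .
    . . . . . . . . .
    . . . . . . . . .
    . . . . . . . . .
    . . . . . . . . .
    . . . . . . X . .
    . . . . . . X . .
    . . . . . . X . .
    . . . . . . X . .
    . . . . . . . . .
    . . . . . . . . .
T2:
  2·area = 124  (B↔C swapped to make it positive)
  edge (10, 22)→(5, 24): d=(-5,2) right/bottom  bias=-1
  edge (5, 24)→(3, 0): d=(-2,-24) top-left  bias=+0
  edge (3, 0)→(10, 22): d=(7,22) right/bottom  bias=-1
    (2,3)@(5, 7): e=[85,34,5] → X
    (3,3)@(7, 7): e=[81,82,-39] → .
    (2,4)@(5, 9): e=[75,30,19] → X
    (3,4)@(7, 9): e=[71,78,-25] → .
    (2,5)@(5, 11): e=[65,26,33] → X
    (3,5)@(7, 11): e=[61,74,-11] → .
    (2,6)@(5, 13): e=[55,22,47] → X
    (3,6)@(7, 13): e=[51,70,3] → X
    (4,6)@(9, 13): e=[47,118,-41] → .
    (2,7)@(5, 15): e=[45,18,61] → X
    (4,7)@(9, 15): e=[37,114,-27] → .
    (2,8)@(5, 17): e=[35,14,75] → X
  covered (17 px):
    . . . . . . . . .
    . . . . . . . . .
    . . . . . . . . .
    . . X . . . . . .
    . . X . . . . . .
    . . X . . . . . .
    . . X X . . . . .
    . . X X . . . . .
    . . X X . . . . .
    . . X X X . . . .
    . . X X X . . . .
    . . X X . . . . .
T3:
  2·area = 166
  edge (16, 20)→(3, 19): d=(-13,-1) top-left  bias=+0
  edge (3, 19)→(0, 6): d=(-3,-13) top-left  bias=+0
  edge (0, 6)→(16, 20): d=(16,14) right/bottom  bias=-1
    (0,3)@(1, 7): e=[154,10,2] → X
    (1,3)@(3, 7): e=[156,36,-26] → .
    (0,4)@(1, 9): e=[128,4,34] → X
    (1,4)@(3, 9): e=[130,30,6] → X
    (2,4)@(5, 9): e=[132,56,-22] → .
    (0,5)@(1, 11): e=[102,-2,66] → .
    (1,5)@(3, 11): e=[104,24,38] → X
    (2,5)@(5, 11): e=[106,50,10] → X
    (3,5)@(7, 11): e=[108,76,-18] → .
    (1,6)@(3, 13): e=[78,18,70] → X
    (3,6)@(7, 13): e=[82,70,14] → X
    (4,6)@(9, 13): e=[84,96,-14] → .
    (1,9)@(3, 19): e=[0,0,166] → X  [on edge]
  covered (23 px):
    . . . . . . . . .
    . . . . . . . . .
    . . . . . . . . .
    X . . . . . . . .
    X X . . . . . . .
    . X X . . . . . .
    . X X X . . . . .
    . X X X X . . . .
    . X X X X X . . .
    . X X X X X X . .
    . . . . . . . . .
    . . . . . . . . .
T4:
  2·area = 24  (B↔C swapped to make it positive)
  edge (8, 16)→(0, 12): d=(-8,-4) top-left  bias=+0
  edge (0, 12)→(4, 11): d=(4,-1) top-left  bias=+0
  edge (4, 11)→(8, 16): d=(4,5) right/bottom  bias=-1
    (1,6)@(3, 13): e=[4,7,13] → X
    (2,6)@(5, 13): e=[12,9,3] → X
    (3,6)@(7, 13): e=[20,11,-7] → .
    (1,7)@(3, 15): e=[-12,15,21] → .
    (2,7)@(5, 15): e=[-4,17,11] → .
    (3,7)@(7, 15): e=[4,19,1] → X
    (4,7)@(9, 15): e=[12,21,-9] → .
    (3,8)@(7, 17): e=[-12,27,9] → .
  covered (3 px):
    . . . . . . . . .
    . . . . . . . . .
    . . . . . . . . .
    . . . . . . . . .
    . . . . . . . . .
    . . . . . . . . .
    . X X . . . . . .
    . . . X . . . . .
    . . . . . . . . .
    . . . . . . . . .
    . . . . . . . . .
    . . . . . . . . .

Answer: "outside"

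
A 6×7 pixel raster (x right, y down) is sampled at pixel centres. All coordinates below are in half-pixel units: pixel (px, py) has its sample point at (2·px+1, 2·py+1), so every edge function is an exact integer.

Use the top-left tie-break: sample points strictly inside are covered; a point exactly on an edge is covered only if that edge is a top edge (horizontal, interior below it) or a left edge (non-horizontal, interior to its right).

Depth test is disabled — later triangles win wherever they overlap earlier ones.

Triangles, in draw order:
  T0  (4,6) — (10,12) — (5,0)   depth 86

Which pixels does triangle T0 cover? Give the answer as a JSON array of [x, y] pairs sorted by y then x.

T0:
  2·area = 42  (B↔C swapped to make it positive)
  edge (4, 6)→(5, 0): d=(1,-6) top-left  bias=+0
  edge (5, 0)→(10, 12): d=(5,12) right/bottom  bias=-1
  edge (10, 12)→(4, 6): d=(-6,-6) top-left  bias=+0
    (2,0)@(5, 1): e=[1,5,36] → #
    (3,0)@(7, 1): e=[13,-19,48] → ·
    (0,1)@(1, 3): e=[-21,63,0] → ·  [on edge]
    (2,1)@(5, 3): e=[3,15,24] → #
    (3,1)@(7, 3): e=[15,-9,36] → ·
    (1,2)@(3, 5): e=[-7,49,0] → ·  [on edge]
    (2,2)@(5, 5): e=[5,25,12] → #
    (3,2)@(7, 5): e=[17,1,24] → #
    (4,2)@(9, 5): e=[29,-23,36] → ·
    (2,3)@(5, 7): e=[7,35,0] → #  [on edge]
    (4,3)@(9, 7): e=[31,-13,24] → ·
    (2,4)@(5, 9): e=[9,45,-12] → ·
    (3,4)@(7, 9): e=[21,21,0] → #  [on edge]
    (4,5)@(9, 11): e=[35,7,0] → #  [on edge]
    (5,6)@(11, 13): e=[49,-7,0] → ·  [on edge]
  covered (8 px):
    · · # · · ·
    · · # · · ·
    · · # # · ·
    · · # # · ·
    · · · # · ·
    · · · · # ·
    · · · · · ·

Final: [[2,0],[2,1],[2,2],[3,2],[2,3],[3,3],[3,4],[4,5]]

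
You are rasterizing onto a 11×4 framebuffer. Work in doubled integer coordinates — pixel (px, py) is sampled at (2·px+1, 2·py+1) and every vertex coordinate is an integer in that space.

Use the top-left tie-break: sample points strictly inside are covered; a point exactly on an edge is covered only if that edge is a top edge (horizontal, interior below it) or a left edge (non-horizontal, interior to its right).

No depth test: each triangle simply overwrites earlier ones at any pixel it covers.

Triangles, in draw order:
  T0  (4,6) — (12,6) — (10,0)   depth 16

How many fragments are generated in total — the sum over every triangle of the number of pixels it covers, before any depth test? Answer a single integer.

T0:
  2·area = 48  (B↔C swapped to make it positive)
  edge (4, 6)→(10, 0): d=(6,-6) top-left  bias=+0
  edge (10, 0)→(12, 6): d=(2,6) right/bottom  bias=-1
  edge (12, 6)→(4, 6): d=(-8,0) right/bottom  bias=-1
    (4,0)@(9, 1): e=[0,8,40] → X  [on edge]
    (5,0)@(11, 1): e=[12,-4,40] → .
    (3,1)@(7, 3): e=[0,24,24] → X  [on edge]
    (5,1)@(11, 3): e=[24,0,24] → .  [on edge]
    (2,2)@(5, 5): e=[0,40,8] → X  [on edge]
    (5,2)@(11, 5): e=[36,4,8] → X
    (6,2)@(13, 5): e=[48,-8,8] → .
    (1,3)@(3, 7): e=[0,56,-8] → .  [on edge]
    (2,3)@(5, 7): e=[12,44,-8] → .
    (3,3)@(7, 7): e=[24,32,-8] → .
    (4,3)@(9, 7): e=[36,20,-8] → .
    (5,3)@(11, 7): e=[48,8,-8] → .
  covered (7 px):
    . . . . X . . . . . .
    . . . X X . . . . . .
    . . X X X X . . . . .
    . . . . . . . . . . .

Final: 7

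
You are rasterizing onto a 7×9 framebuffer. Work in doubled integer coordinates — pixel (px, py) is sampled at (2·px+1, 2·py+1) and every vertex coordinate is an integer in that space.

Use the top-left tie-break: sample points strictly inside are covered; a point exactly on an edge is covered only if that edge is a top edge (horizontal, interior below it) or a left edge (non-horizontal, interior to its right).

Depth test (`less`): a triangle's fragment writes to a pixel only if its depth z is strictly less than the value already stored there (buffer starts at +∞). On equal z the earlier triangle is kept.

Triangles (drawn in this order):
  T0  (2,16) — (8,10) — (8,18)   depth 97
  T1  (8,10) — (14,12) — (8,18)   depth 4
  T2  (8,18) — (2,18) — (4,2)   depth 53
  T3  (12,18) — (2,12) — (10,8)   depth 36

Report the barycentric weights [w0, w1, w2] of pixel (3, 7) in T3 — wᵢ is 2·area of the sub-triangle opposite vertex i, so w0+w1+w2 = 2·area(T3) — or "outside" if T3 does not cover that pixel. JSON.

T0:
  2·area = 48
  edge (2, 16)→(8, 10): d=(6,-6) top-left  bias=+0
  edge (8, 10)→(8, 18): d=(0,8) right/bottom  bias=-1
  edge (8, 18)→(2, 16): d=(-6,-2) top-left  bias=+0
    (6,2)@(13, 5): e=[0,-40,88] → ·  [on edge]
    (5,3)@(11, 7): e=[0,-24,72] → ·  [on edge]
    (4,4)@(9, 9): e=[0,-8,56] → ·  [on edge]
    (3,5)@(7, 11): e=[0,8,40] → #  [on edge]
    (4,5)@(9, 11): e=[12,-8,44] → ·
    (2,6)@(5, 13): e=[0,24,24] → #  [on edge]
    (4,6)@(9, 13): e=[24,-8,32] → ·
    (1,7)@(3, 15): e=[0,40,8] → #  [on edge]
    (4,7)@(9, 15): e=[36,-8,20] → ·
    (0,8)@(1, 17): e=[0,56,-8] → ·  [on edge]
    (1,8)@(3, 17): e=[12,40,-4] → ·
    (2,8)@(5, 17): e=[24,24,0] → #  [on edge]
  covered (8 px):
    · · · · · · ·
    · · · · · · ·
    · · · · · · ·
    · · · · · · ·
    · · · · · · ·
    · · · # · · ·
    · · # # · · ·
    · # # # · · ·
    · · # # · · ·
T1:
  2·area = 48
  edge (8, 10)→(14, 12): d=(6,2) right/bottom  bias=-1
  edge (14, 12)→(8, 18): d=(-6,6) right/bottom  bias=-1
  edge (8, 18)→(8, 10): d=(0,-8) top-left  bias=+0
    (2,4)@(5, 9): e=[0,72,-24] → ·  [on edge]
    (4,5)@(9, 11): e=[4,36,8] → #
    (5,5)@(11, 11): e=[0,24,24] → ·  [on edge]
    (4,6)@(9, 13): e=[16,24,8] → #
    (5,6)@(11, 13): e=[12,12,24] → #
    (6,6)@(13, 13): e=[8,0,40] → ·  [on edge]
    (4,7)@(9, 15): e=[28,12,8] → #
    (5,7)@(11, 15): e=[24,0,24] → ·  [on edge]
    (4,8)@(9, 17): e=[40,0,8] → ·  [on edge]
  covered (4 px):
    · · · · · · ·
    · · · · · · ·
    · · · · · · ·
    · · · · · · ·
    · · · · · · ·
    · · · · # · ·
    · · · · # # ·
    · · · · # · ·
    · · · · · · ·
T2:
  2·area = 96
  edge (8, 18)→(2, 18): d=(-6,0) right/bottom  bias=-1
  edge (2, 18)→(4, 2): d=(2,-16) top-left  bias=+0
  edge (4, 2)→(8, 18): d=(4,16) right/bottom  bias=-1
    (2,3)@(5, 7): e=[66,26,4] → #
    (3,3)@(7, 7): e=[66,58,-28] → ·
    (2,4)@(5, 9): e=[54,30,12] → #
    (3,4)@(7, 9): e=[54,62,-20] → ·
    (1,5)@(3, 11): e=[42,2,52] → #
    (3,5)@(7, 11): e=[42,66,-12] → ·
    (1,6)@(3, 13): e=[30,6,60] → #
    (3,6)@(7, 13): e=[30,70,-4] → ·
    (1,7)@(3, 15): e=[18,10,68] → #
    (3,7)@(7, 15): e=[18,74,4] → #
    (4,7)@(9, 15): e=[18,106,-28] → ·
    (1,8)@(3, 17): e=[6,14,76] → #
  covered (12 px):
    · · · · · · ·
    · · · · · · ·
    · · · · · · ·
    · · # · · · ·
    · · # · · · ·
    · # # · · · ·
    · # # · · · ·
    · # # # · · ·
    · # # # · · ·
T3:
  2·area = 88
  edge (12, 18)→(2, 12): d=(-10,-6) top-left  bias=+0
  edge (2, 12)→(10, 8): d=(8,-4) top-left  bias=+0
  edge (10, 8)→(12, 18): d=(2,10) right/bottom  bias=-1
    (4,1)@(9, 3): e=[132,-44,0] → ·  [on edge]
    (4,4)@(9, 9): e=[72,4,12] → #
    (5,4)@(11, 9): e=[84,12,-8] → ·
    (2,5)@(5, 11): e=[28,4,56] → #
    (3,5)@(7, 11): e=[40,12,36] → #
    (5,5)@(11, 11): e=[64,28,-4] → ·
    (2,6)@(5, 13): e=[8,20,60] → #
    (5,6)@(11, 13): e=[44,44,0] → ·  [on edge]
    (2,7)@(5, 15): e=[-12,36,64] → ·
    (3,7)@(7, 15): e=[0,44,44] → #  [on edge]
    (5,7)@(11, 15): e=[24,60,4] → #
    (6,7)@(13, 15): e=[36,68,-16] → ·
  covered (11 px):
    · · · · · · ·
    · · · · · · ·
    · · · · · · ·
    · · · · · · ·
    · · · · # · ·
    · · # # # · ·
    · · # # # · ·
    · · · # # # ·
    · · · · · # ·

Answer: [44,44,0]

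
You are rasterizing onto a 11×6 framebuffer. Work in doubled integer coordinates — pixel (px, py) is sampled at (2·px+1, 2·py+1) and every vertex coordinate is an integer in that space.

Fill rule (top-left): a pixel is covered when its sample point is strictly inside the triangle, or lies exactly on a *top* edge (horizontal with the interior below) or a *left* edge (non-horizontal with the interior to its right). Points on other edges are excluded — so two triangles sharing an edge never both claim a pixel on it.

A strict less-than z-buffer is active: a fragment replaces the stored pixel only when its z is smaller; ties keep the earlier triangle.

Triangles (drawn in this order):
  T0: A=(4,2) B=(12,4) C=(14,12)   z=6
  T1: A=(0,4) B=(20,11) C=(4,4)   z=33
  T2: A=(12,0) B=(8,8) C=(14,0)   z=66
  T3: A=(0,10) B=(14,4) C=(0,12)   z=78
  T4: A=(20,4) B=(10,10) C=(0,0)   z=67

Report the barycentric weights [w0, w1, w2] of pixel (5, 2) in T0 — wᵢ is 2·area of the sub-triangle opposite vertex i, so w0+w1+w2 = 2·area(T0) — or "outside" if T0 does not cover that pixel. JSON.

T0:
  2·area = 60
  edge (4, 2)→(12, 4): d=(8,2) right/bottom  bias=-1
  edge (12, 4)→(14, 12): d=(2,8) right/bottom  bias=-1
  edge (14, 12)→(4, 2): d=(-10,-10) top-left  bias=+0
    (1,0)@(3, 1): e=[-6,66,0] → .  [on edge]
    (2,1)@(5, 3): e=[6,54,0] → X  [on edge]
    (3,1)@(7, 3): e=[2,38,20] → X
    (4,1)@(9, 3): e=[-2,22,40] → .
    (2,2)@(5, 5): e=[22,58,-20] → .
    (3,2)@(7, 5): e=[18,42,0] → X  [on edge]
    (4,2)@(9, 5): e=[14,26,20] → X
    (5,2)@(11, 5): e=[10,10,40] → X
    (6,2)@(13, 5): e=[6,-6,60] → .
    (3,3)@(7, 7): e=[34,46,-20] → .
    (4,3)@(9, 7): e=[30,30,0] → X  [on edge]
    (6,3)@(13, 7): e=[22,-2,40] → .
    (5,4)@(11, 9): e=[42,18,0] → X  [on edge]
    (6,5)@(13, 11): e=[54,6,0] → X  [on edge]
  covered (10 px):
    . . . . . . . . . . .
    . . X X . . . . . . .
    . . . X X X . . . . .
    . . . . X X . . . . .
    . . . . . X X . . . .
    . . . . . . X . . . .
T1:
  2·area = 28  (B↔C swapped to make it positive)
  edge (0, 4)→(4, 4): d=(4,0) top-left  bias=+0
  edge (4, 4)→(20, 11): d=(16,7) right/bottom  bias=-1
  edge (20, 11)→(0, 4): d=(-20,-7) top-left  bias=+0
    (1,2)@(3, 5): e=[4,23,1] → X
    (2,2)@(5, 5): e=[4,9,15] → X
    (3,2)@(7, 5): e=[4,-5,29] → .
    (1,3)@(3, 7): e=[12,55,-39] → .
    (2,3)@(5, 7): e=[12,41,-25] → .
    (4,3)@(9, 7): e=[12,13,3] → X
    (5,3)@(11, 7): e=[12,-1,17] → .
    (4,4)@(9, 9): e=[20,45,-37] → .
    (7,4)@(15, 9): e=[20,3,5] → X
    (8,4)@(17, 9): e=[20,-11,19] → .
    (7,5)@(15, 11): e=[28,35,-35] → .
  covered (4 px):
    . . . . . . . . . . .
    . . . . . . . . . . .
    . X X . . . . . . . .
    . . . . X . . . . . .
    . . . . . . . X . . .
    . . . . . . . . . . .
T2:
  2·area = 16  (B↔C swapped to make it positive)
  edge (12, 0)→(14, 0): d=(2,0) top-left  bias=+0
  edge (14, 0)→(8, 8): d=(-6,8) right/bottom  bias=-1
  edge (8, 8)→(12, 0): d=(4,-8) top-left  bias=+0
    (6,0)@(13, 1): e=[2,2,12] → X
    (7,0)@(15, 1): e=[2,-14,28] → .
    (5,1)@(11, 3): e=[6,6,4] → X
    (6,1)@(13, 3): e=[6,-10,20] → .
    (5,2)@(11, 5): e=[10,-6,12] → .
  covered (2 px):
    . . . . . . X . . . .
    . . . . . X . . . . .
    . . . . . . . . . . .
    . . . . . . . . . . .
    . . . . . . . . . . .
    . . . . . . . . . . .
T3:
  2·area = 28
  edge (0, 10)→(14, 4): d=(14,-6) top-left  bias=+0
  edge (14, 4)→(0, 12): d=(-14,8) right/bottom  bias=-1
  edge (0, 12)→(0, 10): d=(0,-2) top-left  bias=+0
    (10,0)@(21, 1): e=[0,-14,42] → .  [on edge]
    (3,3)@(7, 7): e=[0,14,14] → X  [on edge]
    (4,3)@(9, 7): e=[12,-2,18] → .
    (1,4)@(3, 9): e=[4,18,6] → X
    (2,4)@(5, 9): e=[16,2,10] → X
    (3,4)@(7, 9): e=[28,-14,14] → .
    (0,5)@(1, 11): e=[20,6,2] → X
    (1,5)@(3, 11): e=[32,-10,6] → .
    (2,5)@(5, 11): e=[44,-26,10] → .
  covered (4 px):
    . . . . . . . . . . .
    . . . . . . . . . . .
    . . . . . . . . . . .
    . . . X . . . . . . .
    . X X . . . . . . . .
    X . . . . . . . . . .
T4:
  2·area = 160
  edge (20, 4)→(10, 10): d=(-10,6) right/bottom  bias=-1
  edge (10, 10)→(0, 0): d=(-10,-10) top-left  bias=+0
  edge (0, 0)→(20, 4): d=(20,4) right/bottom  bias=-1
    (0,0)@(1, 1): e=[144,0,16] → X  [on edge]
    (1,0)@(3, 1): e=[132,20,8] → X
    (2,0)@(5, 1): e=[120,40,0] → .  [on edge]
    (0,1)@(1, 3): e=[124,-20,56] → .
    (1,1)@(3, 3): e=[112,0,48] → X  [on edge]
    (2,1)@(5, 3): e=[100,20,40] → X
    (3,1)@(7, 3): e=[88,40,32] → X
    (4,1)@(9, 3): e=[76,60,24] → X
    (5,1)@(11, 3): e=[64,80,16] → X
    (6,1)@(13, 3): e=[52,100,8] → X
    (7,1)@(15, 3): e=[40,120,0] → .  [on edge]
    (1,2)@(3, 5): e=[92,-20,88] → .
    (2,2)@(5, 5): e=[80,0,80] → X  [on edge]
    (3,3)@(7, 7): e=[48,0,112] → X  [on edge]
    (7,3)@(15, 7): e=[0,80,80] → .  [on edge]
    (4,4)@(9, 9): e=[16,0,144] → X  [on edge]
    (5,5)@(11, 11): e=[-16,0,176] → .  [on edge]
  covered (21 px):
    X X . . . . . . . . .
    . X X X X X X . . . .
    . . X X X X X X X . .
    . . . X X X X . . . .
    . . . . X X . . . . .
    . . . . . . . . . . .

Answer: [10,40,10]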